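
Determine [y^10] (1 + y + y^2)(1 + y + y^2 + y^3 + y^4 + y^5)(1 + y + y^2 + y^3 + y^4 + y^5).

6

(1 + y + y^2) has coefficients 1,1,1 for degrees 0…2.
(1 + y + y^2 + y^3 + y^4 + y^5) has coefficients 1,1,1,1,1,1,0,0,0,0,0 for degrees 0…10.
Finally multiplying by (1 + y + y^2 + y^3 + y^4 + y^5), the product of all factors after the first has coefficients 1,2,3,4,5,6,5,4,3,2,1 for degrees 0…10.
[y^10] = 1·1 + 1·2 + 1·3 = 6.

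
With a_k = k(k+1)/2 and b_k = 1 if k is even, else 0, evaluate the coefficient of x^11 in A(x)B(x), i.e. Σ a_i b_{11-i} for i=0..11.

161

This is [x^11] in the product of the two ordinary generating functions.
Σ = 0·0 + 1·1 + 3·0 + 6·1 + 10·0 + 15·1 + 21·0 + 28·1 + 36·0 + 45·1 + 55·0 + 66·1 = 161.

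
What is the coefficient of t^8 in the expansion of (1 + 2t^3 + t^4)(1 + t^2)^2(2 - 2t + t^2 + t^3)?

4

(1 + 2t^3 + t^4) has coefficients 1,0,0,2,1 for degrees 0…4.
(1 + t^2)^2 has coefficients 1,0,2,0,1,0,0,0,0 for degrees 0…8.
Finally multiplying by (2 - 2t + t^2 + t^3), the product of all factors after the first has coefficients 2,-2,5,-3,4,0,1,1,0 for degrees 0…8.
[t^8] = 1·0 + 2·0 + 1·4 = 4.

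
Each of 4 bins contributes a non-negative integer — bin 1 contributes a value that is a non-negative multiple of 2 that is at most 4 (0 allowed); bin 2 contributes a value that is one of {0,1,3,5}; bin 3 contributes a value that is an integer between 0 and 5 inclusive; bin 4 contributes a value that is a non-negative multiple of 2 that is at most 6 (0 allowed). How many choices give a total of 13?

20

The generating function for the choices is (1 + x^2 + x^4)·(1 + x + x^3 + x^5)·(1 + x + x^2 + x^3 + x^4 + x^5)·(1 + x^2 + x^4 + x^6); the count is [x^13].
(1 + x^2 + x^4) has coefficients 1,0,1,0,1 for degrees 0…4.
(1 + x + x^3 + x^5) has coefficients 1,1,0,1,0,1,0,0,0,0,0,0,0,0 for degrees 0…13.
Multiplying by (1 + x + x^2 + x^3 + x^4 + x^5) gives running coefficients 1,2,2,3,3,4,3,2,2,1,1,0,0,0 for degrees 0…13.
Finally multiplying by (1 + x^2 + x^4 + x^6), the product of all factors after the first has coefficients 1,2,3,5,6,9,9,11,10,10,9,7,6,3 for degrees 0…13.
[x^13] = 1·3 + 1·7 + 1·10 = 20.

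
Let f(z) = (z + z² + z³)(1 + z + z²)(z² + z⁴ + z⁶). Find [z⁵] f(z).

(z + z² + z³) has coefficients 0,1,1,1 for degrees 0…3.
(1 + z + z²) has coefficients 1,1,1,0,0,0 for degrees 0…5.
Finally multiplying by (z² + z⁴ + z⁶), the product of all factors after the first has coefficients 0,0,1,1,2,1 for degrees 0…5.
[z⁵] = 1·2 + 1·1 + 1·1 = 4.

4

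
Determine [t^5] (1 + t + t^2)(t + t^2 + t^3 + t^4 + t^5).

(1 + t + t^2) has coefficients 1,1,1 for degrees 0…2.
(t + t^2 + t^3 + t^4 + t^5) has coefficients 0,1,1,1,1,1 for degrees 0…5.
[t^5] = 1·1 + 1·1 + 1·1 = 3.

3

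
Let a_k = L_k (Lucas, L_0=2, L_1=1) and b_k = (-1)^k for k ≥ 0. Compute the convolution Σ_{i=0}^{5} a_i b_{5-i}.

Write out a_i and b_{5-i} for i = 0,…,5 and sum the products.
Σ = 2·(-1) + 1·1 + 3·(-1) + 4·1 + 7·(-1) + 11·1 = 4.

4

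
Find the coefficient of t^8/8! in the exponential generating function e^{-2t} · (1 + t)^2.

The EGF product rule gives c_8 = Σ_{k_1+k_2=8} C(8; k_1,k_2) · ∏ g_i(k_i), where e^{-2t} gives (-2)^k; (1+t)^2 gives the falling factorial (2)_k.
g_1(k) for k = 0…8: 1, -2, 4, -8, 16, -32, 64, -128, 256.
g_2(k) for k = 0…8: 1, 2, 2, 0, 0, 0, 0, 0, 0.
c_8 = Σ_k C(8,k)·g_1(k)·g_2(8−k) = 28·64·2 + 8·(-128)·2 + 1·256·1 = 3584 − 2048 + 256 = 1792.

1792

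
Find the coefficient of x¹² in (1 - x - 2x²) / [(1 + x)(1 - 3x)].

177147

The denominator gives the recurrence a_n = 2a_(n−1) + 3a_(n−2) for n ≥ 3; the numerator fixes a_0 = 1, a_1 = 1, a_2 = 3.
Iterating: 1, 1, 3, 9, 27, 81, 243, 729, 2187, 6561, 19683, 59049, 177147, so a_12 = 177147.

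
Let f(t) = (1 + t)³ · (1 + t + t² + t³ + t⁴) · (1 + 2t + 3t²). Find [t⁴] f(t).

45

(1 + t)³ has coefficients 1,3,3,1 for degrees 0…3.
(1 + t + t² + t³ + t⁴) has coefficients 1,1,1,1,1 for degrees 0…4.
Finally multiplying by (1 + 2t + 3t²), the product of all factors after the first has coefficients 1,3,6,6,6 for degrees 0…4.
[t⁴] = 1·6 + 3·6 + 3·6 + 1·3 = 45.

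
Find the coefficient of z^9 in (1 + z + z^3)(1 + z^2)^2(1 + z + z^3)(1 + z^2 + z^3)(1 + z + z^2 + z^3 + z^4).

(1 + z + z^3) has coefficients 1,1,0,1 for degrees 0…3.
(1 + z^2)^2 has coefficients 1,0,2,0,1,0,0,0,0,0 for degrees 0…9.
Multiplying by (1 + z + z^3) gives running coefficients 1,1,2,3,1,3,0,1,0,0 for degrees 0…9.
Multiplying by (1 + z^2 + z^3) gives running coefficients 1,1,3,5,4,8,4,5,3,1 for degrees 0…9.
Finally multiplying by (1 + z + z^2 + z^3 + z^4), the product of all factors after the first has coefficients 1,2,5,10,14,21,24,26,24,21 for degrees 0…9.
[z^9] = 1·21 + 1·24 + 1·24 = 69.

69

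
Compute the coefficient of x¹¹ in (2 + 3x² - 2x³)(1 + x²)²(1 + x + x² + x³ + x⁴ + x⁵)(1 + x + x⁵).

10

(2 + 3x² - 2x³) has coefficients 2,0,3,-2 for degrees 0…3.
(1 + x²)² has coefficients 1,0,2,0,1,0,0,0,0,0,0,0 for degrees 0…11.
Multiplying by (1 + x + x² + x³ + x⁴ + x⁵) gives running coefficients 1,1,3,3,4,4,3,3,1,1,0,0 for degrees 0…11.
Finally multiplying by (1 + x + x⁵), the product of all factors after the first has coefficients 1,2,4,6,7,9,8,9,7,6,5,3 for degrees 0…11.
[x¹¹] = 2·3 + 3·6 − 2·7 = 10.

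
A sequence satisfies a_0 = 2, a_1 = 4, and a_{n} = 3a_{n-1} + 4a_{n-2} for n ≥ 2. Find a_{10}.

The ordinary generating function has denominator 1 - 3t - 4t^2.
Iterating the recurrence: a_0,…,a_{10} = 2, 4, 20, 76, 308, 1228, 4916, 19660, 78644, 314572, 1258292.

1258292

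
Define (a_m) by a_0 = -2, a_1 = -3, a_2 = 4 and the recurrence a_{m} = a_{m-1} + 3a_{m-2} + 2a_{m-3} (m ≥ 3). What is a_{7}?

The ordinary generating function has denominator 1 - x - 3x^2 - 2x^3.
Iterating the recurrence: a_0,…,a_{7} = -2, -3, 4, -9, -3, -22, -49, -121.

-121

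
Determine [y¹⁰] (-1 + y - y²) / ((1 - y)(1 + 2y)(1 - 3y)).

Partial fractions give a closed form: a_n = (1/6)·1^n + (-7/15)·(-2)^n + (-7/10)·3^n.
At n = 10: a_10 = -41812.

-41812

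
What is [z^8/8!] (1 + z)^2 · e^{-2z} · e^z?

The EGF product rule gives c_8 = Σ_{k_1+k_2+k_3=8} C(8; k_1,k_2,k_3) · ∏ g_i(k_i), where (1+z)^2 gives the falling factorial (2)_k; e^{-2z} gives (-2)^k; e^z gives (1)^k.
g_1(k) for k = 0…8: 1, 2, 2, 0, 0, 0, 0, 0, 0.
g_2(k) for k = 0…8: 1, -2, 4, -8, 16, -32, 64, -128, 256.
g_3(k) for k = 0…8: 1, 1, 1, 1, 1, 1, 1, 1, 1.
First combine the last two factors: h(k) = Σ_j C(k,j)·g_2(j)·g_3(k−j) for k = 0…8: 1, -1, 1, -1, 1, -1, 1, -1, 1.
c_8 = Σ_k C(8,k)·g_1(k)·h(8−k) = 1·1·1 + 8·2·(-1) + 28·2·1 = 1 − 16 + 56 = 41.

41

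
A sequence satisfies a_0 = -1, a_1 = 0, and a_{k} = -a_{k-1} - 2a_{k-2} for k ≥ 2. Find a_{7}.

-10

The ordinary generating function has denominator 1 + x + 2x^2.
Iterating the recurrence: a_0,…,a_{7} = -1, 0, 2, -2, -2, 6, -2, -10.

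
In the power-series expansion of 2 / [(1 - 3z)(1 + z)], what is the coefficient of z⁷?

The denominator gives the recurrence a_n = 2a_(n−1) + 3a_(n−2) for n ≥ 2; the numerator fixes a_0 = 2, a_1 = 4.
Iterating: 2, 4, 14, 40, 122, 364, 1094, 3280, so a_7 = 3280.

3280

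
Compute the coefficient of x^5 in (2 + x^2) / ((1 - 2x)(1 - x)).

The denominator gives the recurrence a_n = 3a_(n−1) − 2a_(n−2) for n ≥ 3; the numerator fixes a_0 = 2, a_1 = 6, a_2 = 15.
Iterating: 2, 6, 15, 33, 69, 141, so a_5 = 141.

141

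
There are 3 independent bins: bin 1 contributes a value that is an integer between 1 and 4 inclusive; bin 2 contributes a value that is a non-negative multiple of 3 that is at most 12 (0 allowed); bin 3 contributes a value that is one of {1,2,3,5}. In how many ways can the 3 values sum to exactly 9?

6

The generating function for the choices is (y + y² + y³ + y⁴)·(1 + y³ + y⁶ + y⁹ + y¹²)·(y + y² + y³ + y⁵); the count is [y⁹].
(y + y² + y³ + y⁴) has coefficients 0,1,1,1,1 for degrees 0…4.
(1 + y³ + y⁶ + y⁹ + y¹²) has coefficients 1,0,0,1,0,0,1,0,0,1 for degrees 0…9.
Finally multiplying by (y + y² + y³ + y⁵), the product of all factors after the first has coefficients 0,1,1,1,1,2,1,1,2,1 for degrees 0…9.
[y⁹] = 1·2 + 1·1 + 1·1 + 1·2 = 6.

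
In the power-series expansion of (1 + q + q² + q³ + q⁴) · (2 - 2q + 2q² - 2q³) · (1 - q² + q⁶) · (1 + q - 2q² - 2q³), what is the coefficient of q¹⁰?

(1 + q + q² + q³ + q⁴) has coefficients 1,1,1,1,1 for degrees 0…4.
(2 - 2q + 2q² - 2q³) has coefficients 2,-2,2,-2,0,0,0,0,0,0,0 for degrees 0…10.
Multiplying by (1 - q² + q⁶) gives running coefficients 2,-2,0,0,-2,2,2,-2,2,-2,0 for degrees 0…10.
Finally multiplying by (1 + q - 2q² - 2q³), the product of all factors after the first has coefficients 2,0,-6,0,2,0,8,0,-8,0,-2 for degrees 0…10.
[q¹⁰] = 1·(-2) + 1·0 + 1·(-8) + 1·0 + 1·8 = -2.

-2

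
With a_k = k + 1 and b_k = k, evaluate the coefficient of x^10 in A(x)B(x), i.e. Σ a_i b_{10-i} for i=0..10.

This is [x^10] in the product of the two ordinary generating functions.
Σ = 1·10 + 2·9 + 3·8 + 4·7 + 5·6 + 6·5 + 7·4 + 8·3 + 9·2 + 10·1 + 11·0 = 220.

220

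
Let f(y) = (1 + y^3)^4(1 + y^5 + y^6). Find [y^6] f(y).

(1 + y^3)^4 has coefficients 1,0,0,4,0,0,6 for degrees 0…6.
(1 + y^5 + y^6) has coefficients 1,0,0,0,0,1,1 for degrees 0…6.
[y^6] = 1·1 + 4·0 + 6·1 = 7.

7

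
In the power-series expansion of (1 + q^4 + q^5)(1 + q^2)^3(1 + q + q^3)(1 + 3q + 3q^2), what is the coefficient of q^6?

(1 + q^4 + q^5) has coefficients 1,0,0,0,1,1 for degrees 0…5.
(1 + q^2)^3 has coefficients 1,0,3,0,3,0,1 for degrees 0…6.
Multiplying by (1 + q + q^3) gives running coefficients 1,1,3,4,3,6,1 for degrees 0…6.
Finally multiplying by (1 + 3q + 3q^2), the product of all factors after the first has coefficients 1,4,9,16,24,27,28 for degrees 0…6.
[q^6] = 1·28 + 1·9 + 1·4 = 41.

41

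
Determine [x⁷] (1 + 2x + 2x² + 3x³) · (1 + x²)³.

11

(1 + 2x + 2x² + 3x³) has coefficients 1,2,2,3 for degrees 0…3.
(1 + x²)³ has coefficients 1,0,3,0,3,0,1,0 for degrees 0…7.
[x⁷] = 1·0 + 2·1 + 2·0 + 3·3 = 11.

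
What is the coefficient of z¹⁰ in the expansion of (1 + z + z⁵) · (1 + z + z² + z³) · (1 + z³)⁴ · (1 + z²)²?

(1 + z + z⁵) has coefficients 1,1,0,0,0,1 for degrees 0…5.
(1 + z + z² + z³) has coefficients 1,1,1,1,0,0,0,0,0,0,0 for degrees 0…10.
Multiplying by (1 + z³)⁴ gives running coefficients 1,1,1,5,4,4,10,6,6,10,4 for degrees 0…10.
Finally multiplying by (1 + z²)², the product of all factors after the first has coefficients 1,1,3,7,7,15,19,19,30,26,26 for degrees 0…10.
[z¹⁰] = 1·26 + 1·26 + 1·15 = 67.

67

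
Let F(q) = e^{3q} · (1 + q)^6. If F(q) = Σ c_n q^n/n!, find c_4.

4149

The EGF product rule gives c_4 = Σ_{k_1+k_2=4} C(4; k_1,k_2) · ∏ g_i(k_i), where e^{3q} gives (3)^k; (1+q)^6 gives the falling factorial (6)_k.
g_1(k) for k = 0…4: 1, 3, 9, 27, 81.
g_2(k) for k = 0…4: 1, 6, 30, 120, 360.
c_4 = Σ_k C(4,k)·g_1(k)·g_2(4−k) = 1·1·360 + 4·3·120 + 6·9·30 + 4·27·6 + 1·81·1 = 360 + 1440 + 1620 + 648 + 81 = 4149.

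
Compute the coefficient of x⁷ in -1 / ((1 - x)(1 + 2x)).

The denominator gives the recurrence a_n = −a_(n−1) + 2a_(n−2) for n ≥ 2; the numerator fixes a_0 = -1, a_1 = 1.
Iterating: -1, 1, -3, 5, -11, 21, -43, 85, so a_7 = 85.

85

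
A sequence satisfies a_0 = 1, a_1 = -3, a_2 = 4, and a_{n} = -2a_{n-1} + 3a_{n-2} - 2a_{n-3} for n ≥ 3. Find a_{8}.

The ordinary generating function has denominator 1 + 2t - 3t^2 + 2t^3.
Iterating the recurrence: a_0,…,a_{8} = 1, -3, 4, -19, 56, -177, 560, -1763, 5560.

5560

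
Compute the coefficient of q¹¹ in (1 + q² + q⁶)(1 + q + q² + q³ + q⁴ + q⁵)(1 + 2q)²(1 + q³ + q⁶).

44

(1 + q² + q⁶) has coefficients 1,0,1,0,0,0,1 for degrees 0…6.
(1 + q + q² + q³ + q⁴ + q⁵) has coefficients 1,1,1,1,1,1,0,0,0,0,0,0 for degrees 0…11.
Multiplying by (1 + 2q)² gives running coefficients 1,5,9,9,9,9,8,4,0,0,0,0 for degrees 0…11.
Finally multiplying by (1 + q³ + q⁶), the product of all factors after the first has coefficients 1,5,9,10,14,18,18,18,18,17,13,9 for degrees 0…11.
[q¹¹] = 1·9 + 1·17 + 1·18 = 44.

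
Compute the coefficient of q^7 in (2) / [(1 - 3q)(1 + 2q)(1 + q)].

1764

The denominator gives the recurrence a_n = 7a_(n−2) + 6a_(n−3) for n ≥ 3; the numerator fixes a_0 = 2, a_1 = 0, a_2 = 14.
Iterating: 2, 0, 14, 12, 98, 168, 758, 1764, so a_7 = 1764.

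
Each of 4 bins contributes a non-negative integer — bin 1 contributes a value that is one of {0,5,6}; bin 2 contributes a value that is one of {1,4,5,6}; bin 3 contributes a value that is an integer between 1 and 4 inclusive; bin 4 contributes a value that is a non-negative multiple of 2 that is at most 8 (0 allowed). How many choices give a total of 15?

The generating function for the choices is (1 + z⁵ + z⁶)·(z + z⁴ + z⁵ + z⁶)·(z + z² + z³ + z⁴)·(1 + z² + z⁴ + z⁶ + z⁸); the count is [z¹⁵].
(1 + z⁵ + z⁶) has coefficients 1,0,0,0,0,1,1 for degrees 0…6.
(z + z⁴ + z⁵ + z⁶) has coefficients 0,1,0,0,1,1,1,0,0,0,0,0,0,0,0,0 for degrees 0…15.
Multiplying by (z + z² + z³ + z⁴) gives running coefficients 0,0,1,1,1,2,2,3,3,2,1,0,0,0,0,0 for degrees 0…15.
Finally multiplying by (1 + z² + z⁴ + z⁶ + z⁸), the product of all factors after the first has coefficients 0,0,1,1,2,3,4,6,7,8,8,8,7,7,6,5 for degrees 0…15.
[z¹⁵] = 1·5 + 1·8 + 1·8 = 21.

21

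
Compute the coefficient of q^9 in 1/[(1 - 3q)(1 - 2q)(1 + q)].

43604

The denominator gives the recurrence a_n = 4a_(n−1) − a_(n−2) − 6a_(n−3) for n ≥ 3; the numerator fixes a_0 = 1, a_1 = 4, a_2 = 15.
Iterating: 1, 4, 15, 50, 161, 504, 1555, 4750, 14421, 43604, so a_9 = 43604.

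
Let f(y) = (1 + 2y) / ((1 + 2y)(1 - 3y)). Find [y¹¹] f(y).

Partial fractions give a closed form: a_n = (1)·3^n.
At n = 11: a_11 = 177147.

177147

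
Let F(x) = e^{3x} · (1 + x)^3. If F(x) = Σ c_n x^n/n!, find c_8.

The EGF product rule gives c_8 = Σ_{k_1+k_2=8} C(8; k_1,k_2) · ∏ g_i(k_i), where e^{3x} gives (3)^k; (1+x)^3 gives the falling factorial (3)_k.
g_1(k) for k = 0…8: 1, 3, 9, 27, 81, 243, 729, 2187, 6561.
g_2(k) for k = 0…8: 1, 3, 6, 6, 0, 0, 0, 0, 0.
c_8 = Σ_k C(8,k)·g_1(k)·g_2(8−k) = 56·243·6 + 28·729·6 + 8·2187·3 + 1·6561·1 = 81648 + 122472 + 52488 + 6561 = 263169.

263169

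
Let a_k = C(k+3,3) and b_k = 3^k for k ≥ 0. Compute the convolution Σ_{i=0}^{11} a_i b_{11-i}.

896551

Write out a_i and b_{11-i} for i = 0,…,11 and sum the products.
Σ = 1·177147 + 4·59049 + 10·19683 + 20·6561 + 35·2187 + 56·729 + 84·243 + 120·81 + 165·27 + 220·9 + 286·3 + 364·1 = 896551.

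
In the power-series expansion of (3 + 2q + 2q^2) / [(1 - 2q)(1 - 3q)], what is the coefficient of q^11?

2048283

The denominator gives the recurrence a_n = 5a_(n−1) − 6a_(n−2) for n ≥ 3; the numerator fixes a_0 = 3, a_1 = 17, a_2 = 69.
Iterating: 3, 17, 69, 243, 801, 2547, 7929, 24363, 74241, 225027, 679689, 2048283, so a_11 = 2048283.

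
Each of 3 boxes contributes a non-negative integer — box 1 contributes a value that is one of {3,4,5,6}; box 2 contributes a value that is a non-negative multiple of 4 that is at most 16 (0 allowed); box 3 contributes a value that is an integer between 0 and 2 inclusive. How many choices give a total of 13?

The generating function for the choices is (t^3 + t^4 + t^5 + t^6)·(1 + t^4 + t^8 + t^12 + t^16)·(1 + t + t^2); the count is [t^13].
(t^3 + t^4 + t^5 + t^6) has coefficients 0,0,0,1,1,1,1 for degrees 0…6.
(1 + t^4 + t^8 + t^12 + t^16) has coefficients 1,0,0,0,1,0,0,0,1,0,0,0,1,0 for degrees 0…13.
Finally multiplying by (1 + t + t^2), the product of all factors after the first has coefficients 1,1,1,0,1,1,1,0,1,1,1,0,1,1 for degrees 0…13.
[t^13] = 1·1 + 1·1 + 1·1 + 1·0 = 3.

3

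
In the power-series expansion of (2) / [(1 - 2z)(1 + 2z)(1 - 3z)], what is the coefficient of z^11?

632814

Partial fractions give a closed form: a_n = (-2)·2^n + (2/5)·(-2)^n + (18/5)·3^n.
At n = 11: a_11 = 632814.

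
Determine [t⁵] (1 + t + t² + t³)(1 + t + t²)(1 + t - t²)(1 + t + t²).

(1 + t + t² + t³) has coefficients 1,1,1,1 for degrees 0…3.
(1 + t + t²) has coefficients 1,1,1,0,0,0 for degrees 0…5.
Multiplying by (1 + t - t²) gives running coefficients 1,2,1,0,-1,0 for degrees 0…5.
Finally multiplying by (1 + t + t²), the product of all factors after the first has coefficients 1,3,4,3,0,-1 for degrees 0…5.
[t⁵] = 1·(-1) + 1·0 + 1·3 + 1·4 = 6.

6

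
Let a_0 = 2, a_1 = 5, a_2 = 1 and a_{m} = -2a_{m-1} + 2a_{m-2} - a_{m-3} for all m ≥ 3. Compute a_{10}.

-7559

The ordinary generating function has denominator 1 + 2x - 2x^2 + x^3.
Iterating the recurrence: a_0,…,a_{10} = 2, 5, 1, 6, -15, 41, -118, 333, -943, 2670, -7559.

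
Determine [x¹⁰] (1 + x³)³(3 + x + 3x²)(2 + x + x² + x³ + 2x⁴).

35

(1 + x³)³ has coefficients 1,0,0,3,0,0,3,0,0,1 for degrees 0…9.
(3 + x + 3x²) has coefficients 3,1,3,0,0,0,0,0,0,0,0 for degrees 0…10.
Finally multiplying by (2 + x + x² + x³ + 2x⁴), the product of all factors after the first has coefficients 6,5,10,7,10,5,6,0,0,0,0 for degrees 0…10.
[x¹⁰] = 1·0 + 3·0 + 3·10 + 1·5 = 35.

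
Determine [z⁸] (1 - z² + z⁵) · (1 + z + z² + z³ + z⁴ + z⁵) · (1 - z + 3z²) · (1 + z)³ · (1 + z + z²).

16

(1 - z² + z⁵) has coefficients 1,0,-1,0,0,1 for degrees 0…5.
(1 + z + z² + z³ + z⁴ + z⁵) has coefficients 1,1,1,1,1,1,0,0,0 for degrees 0…8.
Multiplying by (1 - z + 3z²) gives running coefficients 1,0,3,3,3,3,2,3,0 for degrees 0…8.
Multiplying by (1 + z)³ gives running coefficients 1,3,6,13,21,24,23,21,18 for degrees 0…8.
Finally multiplying by (1 + z + z²), the product of all factors after the first has coefficients 1,4,10,22,40,58,68,68,62 for degrees 0…8.
[z⁸] = 1·62 − 1·68 + 1·22 = 16.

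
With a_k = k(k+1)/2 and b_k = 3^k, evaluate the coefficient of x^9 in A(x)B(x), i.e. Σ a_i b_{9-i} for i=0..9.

22113

The convolution is the x^9 coefficient of A(x)B(x).
Σ = 0·19683 + 1·6561 + 3·2187 + 6·729 + 10·243 + 15·81 + 21·27 + 28·9 + 36·3 + 45·1 = 22113.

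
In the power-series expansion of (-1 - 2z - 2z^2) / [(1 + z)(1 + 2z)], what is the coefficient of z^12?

-4095

The denominator gives the recurrence a_n = −3a_(n−1) − 2a_(n−2) for n ≥ 3; the numerator fixes a_0 = -1, a_1 = 1, a_2 = -3.
Iterating: -1, 1, -3, 7, -15, 31, -63, 127, -255, 511, -1023, 2047, -4095, so a_12 = -4095.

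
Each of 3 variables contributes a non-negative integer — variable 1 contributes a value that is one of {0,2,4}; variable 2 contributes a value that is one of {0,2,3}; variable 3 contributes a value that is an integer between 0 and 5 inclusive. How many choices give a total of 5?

7

The generating function for the choices is (1 + q^2 + q^4)·(1 + q^2 + q^3)·(1 + q + q^2 + q^3 + q^4 + q^5); the count is [q^5].
(1 + q^2 + q^4) has coefficients 1,0,1,0,1 for degrees 0…4.
(1 + q^2 + q^3) has coefficients 1,0,1,1,0,0 for degrees 0…5.
Finally multiplying by (1 + q + q^2 + q^3 + q^4 + q^5), the product of all factors after the first has coefficients 1,1,2,3,3,3 for degrees 0…5.
[q^5] = 1·3 + 1·3 + 1·1 = 7.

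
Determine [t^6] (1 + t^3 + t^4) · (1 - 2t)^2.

(1 + t^3 + t^4) has coefficients 1,0,0,1,1 for degrees 0…4.
(1 - 2t)^2 has coefficients 1,-4,4,0,0,0,0 for degrees 0…6.
[t^6] = 1·0 + 1·0 + 1·4 = 4.

4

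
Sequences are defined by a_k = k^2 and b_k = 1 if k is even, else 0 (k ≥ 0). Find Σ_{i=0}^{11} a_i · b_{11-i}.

Write out a_i and b_{11-i} for i = 0,…,11 and sum the products.
Σ = 0·0 + 1·1 + 4·0 + 9·1 + 16·0 + 25·1 + 36·0 + 49·1 + 64·0 + 81·1 + 100·0 + 121·1 = 286.

286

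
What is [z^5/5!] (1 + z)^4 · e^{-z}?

The EGF product rule gives c_5 = Σ_{k_1+k_2=5} C(5; k_1,k_2) · ∏ g_i(k_i), where (1+z)^4 gives the falling factorial (4)_k; e^{-z} gives (-1)^k.
g_1(k) for k = 0…5: 1, 4, 12, 24, 24, 0.
g_2(k) for k = 0…5: 1, -1, 1, -1, 1, -1.
c_5 = Σ_k C(5,k)·g_1(k)·g_2(5−k) = 1·1·(-1) + 5·4·1 + 10·12·(-1) + 10·24·1 + 5·24·(-1) = −1 + 20 − 120 + 240 − 120 = 19.

19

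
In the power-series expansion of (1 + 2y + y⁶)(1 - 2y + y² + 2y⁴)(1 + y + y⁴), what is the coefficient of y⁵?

(1 + 2y + y⁶) has coefficients 1,2,0,0,0,0 for degrees 0…5.
(1 - 2y + y² + 2y⁴) has coefficients 1,-2,1,0,2,0 for degrees 0…5.
Finally multiplying by (1 + y + y⁴), the product of all factors after the first has coefficients 1,-1,-1,1,3,0 for degrees 0…5.
[y⁵] = 1·0 + 2·3 = 6.

6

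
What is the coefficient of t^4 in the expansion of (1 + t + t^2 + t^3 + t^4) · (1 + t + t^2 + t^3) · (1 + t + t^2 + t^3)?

13

(1 + t + t^2 + t^3 + t^4) has coefficients 1,1,1,1,1 for degrees 0…4.
(1 + t + t^2 + t^3) has coefficients 1,1,1,1,0 for degrees 0…4.
Finally multiplying by (1 + t + t^2 + t^3), the product of all factors after the first has coefficients 1,2,3,4,3 for degrees 0…4.
[t^4] = 1·3 + 1·4 + 1·3 + 1·2 + 1·1 = 13.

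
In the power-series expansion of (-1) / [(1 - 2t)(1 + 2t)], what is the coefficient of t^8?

-256

The denominator gives the recurrence a_n = 4a_(n−2) for n ≥ 2; the numerator fixes a_0 = -1, a_1 = 0.
Iterating: -1, 0, -4, 0, -16, 0, -64, 0, -256, so a_8 = -256.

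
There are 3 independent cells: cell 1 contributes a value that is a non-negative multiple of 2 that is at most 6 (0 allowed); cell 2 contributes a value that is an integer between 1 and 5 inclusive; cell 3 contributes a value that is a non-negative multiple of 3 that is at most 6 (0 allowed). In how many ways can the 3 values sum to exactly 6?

The generating function for the choices is (1 + y² + y⁴ + y⁶)·(y + y² + y³ + y⁴ + y⁵)·(1 + y³ + y⁶); the count is [y⁶].
(1 + y² + y⁴ + y⁶) has coefficients 1,0,1,0,1,0,1 for degrees 0…6.
(y + y² + y³ + y⁴ + y⁵) has coefficients 0,1,1,1,1,1,0 for degrees 0…6.
Finally multiplying by (1 + y³ + y⁶), the product of all factors after the first has coefficients 0,1,1,1,2,2,1 for degrees 0…6.
[y⁶] = 1·1 + 1·2 + 1·1 + 1·0 = 4.

4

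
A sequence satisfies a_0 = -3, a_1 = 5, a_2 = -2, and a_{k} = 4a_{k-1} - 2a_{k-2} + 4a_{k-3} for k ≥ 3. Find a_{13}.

The ordinary generating function has denominator 1 - 4t + 2t^2 - 4t^3.
Iterating the recurrence: a_0,…,a_{13} = -3, 5, -2, -30, -96, -332, -1256, -4744, -17792, -66704, -250208, -938592, -3520768, -13206720.

-13206720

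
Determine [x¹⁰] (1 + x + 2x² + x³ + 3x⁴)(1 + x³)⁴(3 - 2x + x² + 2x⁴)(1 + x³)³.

(1 + x + 2x² + x³ + 3x⁴) has coefficients 1,1,2,1,3 for degrees 0…4.
(1 + x³)⁴ has coefficients 1,0,0,4,0,0,6,0,0,4,0 for degrees 0…10.
Multiplying by (3 - 2x + x² + 2x⁴) gives running coefficients 3,-2,1,12,-6,4,18,-4,6,12,4 for degrees 0…10.
Finally multiplying by (1 + x³)³, the product of all factors after the first has coefficients 3,-2,1,21,-12,7,63,-28,21,105,-28 for degrees 0…10.
[x¹⁰] = 1·(-28) + 1·105 + 2·21 + 1·(-28) + 3·63 = 280.

280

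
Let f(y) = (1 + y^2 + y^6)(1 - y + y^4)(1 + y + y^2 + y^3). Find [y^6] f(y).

2

(1 + y^2 + y^6) has coefficients 1,0,1,0,0,0,1 for degrees 0…6.
(1 - y + y^4) has coefficients 1,-1,0,0,1,0,0 for degrees 0…6.
Finally multiplying by (1 + y + y^2 + y^3), the product of all factors after the first has coefficients 1,0,0,0,0,1,1 for degrees 0…6.
[y^6] = 1·1 + 1·0 + 1·1 = 2.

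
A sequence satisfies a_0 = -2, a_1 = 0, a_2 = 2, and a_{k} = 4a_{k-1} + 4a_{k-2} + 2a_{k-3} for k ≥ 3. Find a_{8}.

13640

The ordinary generating function has denominator 1 - 4t - 4t^2 - 2t^3.
Iterating the recurrence: a_0,…,a_{8} = -2, 0, 2, 4, 24, 116, 568, 2784, 13640.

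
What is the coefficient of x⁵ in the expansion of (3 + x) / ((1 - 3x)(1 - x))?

The denominator gives the recurrence a_n = 4a_(n−1) − 3a_(n−2) for n ≥ 3; the numerator fixes a_0 = 3, a_1 = 13, a_2 = 43.
Iterating: 3, 13, 43, 133, 403, 1213, so a_5 = 1213.

1213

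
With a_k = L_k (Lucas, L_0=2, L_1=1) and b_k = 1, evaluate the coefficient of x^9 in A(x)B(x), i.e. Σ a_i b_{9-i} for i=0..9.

198

Write out a_i and b_{9-i} for i = 0,…,9 and sum the products.
Σ = 2·1 + 1·1 + 3·1 + 4·1 + 7·1 + 11·1 + 18·1 + 29·1 + 47·1 + 76·1 = 198.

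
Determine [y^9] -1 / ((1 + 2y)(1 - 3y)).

-11605

Partial fractions give a closed form: a_n = (-2/5)·(-2)^n + (-3/5)·3^n.
At n = 9: a_9 = -11605.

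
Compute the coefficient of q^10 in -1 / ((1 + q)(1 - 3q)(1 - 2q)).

The denominator gives the recurrence a_n = 4a_(n−1) − a_(n−2) − 6a_(n−3) for n ≥ 3; the numerator fixes a_0 = -1, a_1 = -4, a_2 = -15.
Iterating: -1, -4, -15, -50, -161, -504, -1555, -4750, -14421, -43604, -131495, so a_10 = -131495.

-131495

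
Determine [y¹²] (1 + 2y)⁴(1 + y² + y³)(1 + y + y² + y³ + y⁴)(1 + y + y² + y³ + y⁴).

(1 + 2y)⁴ has coefficients 1,8,24,32,16 for degrees 0…4.
(1 + y² + y³) has coefficients 1,0,1,1,0,0,0,0,0,0,0,0,0 for degrees 0…12.
Multiplying by (1 + y + y² + y³ + y⁴) gives running coefficients 1,1,2,3,3,2,2,1,0,0,0,0,0 for degrees 0…12.
Finally multiplying by (1 + y + y² + y³ + y⁴), the product of all factors after the first has coefficients 1,2,4,7,10,11,12,11,8,5,3,1,0 for degrees 0…12.
[y¹²] = 1·0 + 8·1 + 24·3 + 32·5 + 16·8 = 368.

368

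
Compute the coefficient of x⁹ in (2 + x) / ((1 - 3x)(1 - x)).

Partial fractions give a closed form: a_n = (7/2)·3^n + (-3/2)·1^n.
At n = 9: a_9 = 68889.

68889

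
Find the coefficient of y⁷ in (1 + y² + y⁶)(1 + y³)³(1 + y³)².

0

(1 + y² + y⁶) has coefficients 1,0,1,0,0,0,1 for degrees 0…6.
(1 + y³)³ has coefficients 1,0,0,3,0,0,3,0 for degrees 0…7.
Finally multiplying by (1 + y³)², the product of all factors after the first has coefficients 1,0,0,5,0,0,10,0 for degrees 0…7.
[y⁷] = 1·0 + 1·0 + 1·0 = 0.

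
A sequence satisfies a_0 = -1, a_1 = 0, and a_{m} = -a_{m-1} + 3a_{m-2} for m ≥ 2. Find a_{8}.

-291

The ordinary generating function has denominator 1 + y - 3y^2.
Iterating the recurrence: a_0,…,a_{8} = -1, 0, -3, 3, -12, 21, -57, 120, -291.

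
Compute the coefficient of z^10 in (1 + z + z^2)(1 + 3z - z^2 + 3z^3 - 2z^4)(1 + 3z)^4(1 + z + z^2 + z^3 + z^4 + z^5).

(1 + z + z^2) has coefficients 1,1,1 for degrees 0…2.
(1 + 3z - z^2 + 3z^3 - 2z^4) has coefficients 1,3,-1,3,-2,0,0,0,0,0,0 for degrees 0…10.
Multiplying by (1 + 3z)^4 gives running coefficients 1,15,89,261,385,273,135,27,-162,0,0 for degrees 0…10.
Finally multiplying by (1 + z + z^2 + z^3 + z^4 + z^5), the product of all factors after the first has coefficients 1,16,105,366,751,1024,1158,1170,919,658,273 for degrees 0…10.
[z^10] = 1·273 + 1·658 + 1·919 = 1850.

1850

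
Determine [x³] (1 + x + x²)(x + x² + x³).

3

(1 + x + x²) has coefficients 1,1,1 for degrees 0…2.
(x + x² + x³) has coefficients 0,1,1,1 for degrees 0…3.
[x³] = 1·1 + 1·1 + 1·1 = 3.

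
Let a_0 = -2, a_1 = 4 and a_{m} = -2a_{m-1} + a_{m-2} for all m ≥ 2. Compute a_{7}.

The ordinary generating function has denominator 1 + 2x - x^2.
Iterating the recurrence: a_0,…,a_{7} = -2, 4, -10, 24, -58, 140, -338, 816.

816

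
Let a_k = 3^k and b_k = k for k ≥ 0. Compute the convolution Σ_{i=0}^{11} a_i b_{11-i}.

Write out a_i and b_{11-i} for i = 0,…,11 and sum the products.
Σ = 1·11 + 3·10 + 9·9 + 27·8 + 81·7 + 243·6 + 729·5 + 2187·4 + 6561·3 + 19683·2 + 59049·1 + 177147·0 = 132854.

132854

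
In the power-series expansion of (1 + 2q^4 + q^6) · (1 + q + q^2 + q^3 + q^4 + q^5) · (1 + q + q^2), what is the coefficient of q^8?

9

(1 + 2q^4 + q^6) has coefficients 1,0,0,0,2,0,1 for degrees 0…6.
(1 + q + q^2 + q^3 + q^4 + q^5) has coefficients 1,1,1,1,1,1,0,0,0 for degrees 0…8.
Finally multiplying by (1 + q + q^2), the product of all factors after the first has coefficients 1,2,3,3,3,3,2,1,0 for degrees 0…8.
[q^8] = 1·0 + 2·3 + 1·3 = 9.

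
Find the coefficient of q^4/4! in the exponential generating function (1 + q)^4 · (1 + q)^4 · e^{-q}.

641

The EGF product rule gives c_4 = Σ_{k_1+k_2+k_3=4} C(4; k_1,k_2,k_3) · ∏ g_i(k_i), where (1+q)^4 gives the falling factorial (4)_k; (1+q)^4 gives the falling factorial (4)_k; e^{-q} gives (-1)^k.
g_1(k) for k = 0…4: 1, 4, 12, 24, 24.
g_2(k) for k = 0…4: 1, 4, 12, 24, 24.
g_3(k) for k = 0…4: 1, -1, 1, -1, 1.
First combine the last two factors: h(k) = Σ_j C(k,j)·g_2(j)·g_3(k−j) for k = 0…4: 1, 3, 5, -1, -15.
c_4 = Σ_k C(4,k)·g_1(k)·h(4−k) = 1·1·(-15) + 4·4·(-1) + 6·12·5 + 4·24·3 + 1·24·1 = −15 − 16 + 360 + 288 + 24 = 641.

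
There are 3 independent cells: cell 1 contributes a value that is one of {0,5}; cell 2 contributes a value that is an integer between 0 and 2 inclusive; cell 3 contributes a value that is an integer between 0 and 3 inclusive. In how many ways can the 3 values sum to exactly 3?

3

The generating function for the choices is (1 + x⁵)·(1 + x + x²)·(1 + x + x² + x³); the count is [x³].
(1 + x⁵) has coefficients 1,0,0,0 for degrees 0…3.
(1 + x + x²) has coefficients 1,1,1,0 for degrees 0…3.
Finally multiplying by (1 + x + x² + x³), the product of all factors after the first has coefficients 1,2,3,3 for degrees 0…3.
[x³] = 1·3 = 3.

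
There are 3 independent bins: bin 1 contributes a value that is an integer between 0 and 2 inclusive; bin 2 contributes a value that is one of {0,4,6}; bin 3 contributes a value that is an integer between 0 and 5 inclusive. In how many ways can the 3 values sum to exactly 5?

5

The generating function for the choices is (1 + q + q²)·(1 + q⁴ + q⁶)·(1 + q + q² + q³ + q⁴ + q⁵); the count is [q⁵].
(1 + q + q²) has coefficients 1,1,1 for degrees 0…2.
(1 + q⁴ + q⁶) has coefficients 1,0,0,0,1,0 for degrees 0…5.
Finally multiplying by (1 + q + q² + q³ + q⁴ + q⁵), the product of all factors after the first has coefficients 1,1,1,1,2,2 for degrees 0…5.
[q⁵] = 1·2 + 1·2 + 1·1 = 5.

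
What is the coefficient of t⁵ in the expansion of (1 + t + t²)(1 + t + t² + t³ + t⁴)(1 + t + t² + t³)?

(1 + t + t²) has coefficients 1,1,1 for degrees 0…2.
(1 + t + t² + t³ + t⁴) has coefficients 1,1,1,1,1,0 for degrees 0…5.
Finally multiplying by (1 + t + t² + t³), the product of all factors after the first has coefficients 1,2,3,4,4,3 for degrees 0…5.
[t⁵] = 1·3 + 1·4 + 1·4 = 11.

11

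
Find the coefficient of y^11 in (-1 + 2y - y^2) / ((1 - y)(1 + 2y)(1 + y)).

Partial fractions give a closed form: a_n = (-3)·(-2)^n + (2)·(-1)^n.
At n = 11: a_11 = 6142.

6142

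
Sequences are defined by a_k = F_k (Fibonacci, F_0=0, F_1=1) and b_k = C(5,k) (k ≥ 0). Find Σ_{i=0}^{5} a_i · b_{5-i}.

This is [x^5] in the product of the two ordinary generating functions.
Σ = 0·1 + 1·5 + 1·10 + 2·10 + 3·5 + 5·1 = 55.

55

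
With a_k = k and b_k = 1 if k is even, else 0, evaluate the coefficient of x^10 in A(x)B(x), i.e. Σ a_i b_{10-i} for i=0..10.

30

Write out a_i and b_{10-i} for i = 0,…,10 and sum the products.
Σ = 0·1 + 1·0 + 2·1 + 3·0 + 4·1 + 5·0 + 6·1 + 7·0 + 8·1 + 9·0 + 10·1 = 30.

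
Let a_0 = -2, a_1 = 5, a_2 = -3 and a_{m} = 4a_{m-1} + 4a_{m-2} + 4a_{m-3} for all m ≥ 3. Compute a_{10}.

68352

The ordinary generating function has denominator 1 - 4y - 4y^2 - 4y^3.
Iterating the recurrence: a_0,…,a_{10} = -2, 5, -3, 0, 8, 20, 112, 560, 2768, 13760, 68352.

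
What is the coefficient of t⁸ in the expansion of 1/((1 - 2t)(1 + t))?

The denominator gives the recurrence a_n = a_(n−1) + 2a_(n−2) for n ≥ 2; the numerator fixes a_0 = 1, a_1 = 1.
Iterating: 1, 1, 3, 5, 11, 21, 43, 85, 171, so a_8 = 171.

171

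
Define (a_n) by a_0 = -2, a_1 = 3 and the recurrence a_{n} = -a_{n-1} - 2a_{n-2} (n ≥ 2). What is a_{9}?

The ordinary generating function has denominator 1 + y + 2y^2.
Iterating the recurrence: a_0,…,a_{9} = -2, 3, 1, -7, 5, 9, -19, 1, 37, -39.

-39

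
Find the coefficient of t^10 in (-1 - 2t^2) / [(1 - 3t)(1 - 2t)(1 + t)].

Partial fractions give a closed form: a_n = (-11/4)·3^n + (2)·2^n + (-1/4)·(-1)^n.
At n = 10: a_10 = -160337.

-160337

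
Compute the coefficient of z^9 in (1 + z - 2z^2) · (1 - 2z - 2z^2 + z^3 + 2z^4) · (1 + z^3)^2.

(1 + z - 2z^2) has coefficients 1,1,-2 for degrees 0…2.
(1 - 2z - 2z^2 + z^3 + 2z^4) has coefficients 1,-2,-2,1,2,0,0,0,0,0 for degrees 0…9.
Finally multiplying by (1 + z^3)^2, the product of all factors after the first has coefficients 1,-2,-2,3,-2,-4,3,2,-2,1 for degrees 0…9.
[z^9] = 1·1 + 1·(-2) − 2·2 = -5.

-5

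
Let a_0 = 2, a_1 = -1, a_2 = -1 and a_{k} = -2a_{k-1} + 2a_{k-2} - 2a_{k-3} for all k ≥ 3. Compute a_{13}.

-121456

The ordinary generating function has denominator 1 + 2y - 2y^2 + 2y^3.
Iterating the recurrence: a_0,…,a_{13} = 2, -1, -1, -4, 8, -22, 68, -196, 572, -1672, 4880, -14248, 41600, -121456.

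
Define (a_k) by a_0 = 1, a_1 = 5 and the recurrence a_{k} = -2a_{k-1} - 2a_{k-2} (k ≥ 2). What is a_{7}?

-56

The ordinary generating function has denominator 1 + 2x + 2x^2.
Iterating the recurrence: a_0,…,a_{7} = 1, 5, -12, 14, -4, -20, 48, -56.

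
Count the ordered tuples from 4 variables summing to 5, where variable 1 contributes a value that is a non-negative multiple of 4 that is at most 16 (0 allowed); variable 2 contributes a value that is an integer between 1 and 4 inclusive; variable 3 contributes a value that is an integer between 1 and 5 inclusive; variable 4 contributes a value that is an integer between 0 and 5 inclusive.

10

The generating function for the choices is (1 + x^4 + x^8 + x^12 + x^16)·(x + x^2 + x^3 + x^4)·(x + x^2 + x^3 + x^4 + x^5)·(1 + x + x^2 + x^3 + x^4 + x^5); the count is [x^5].
(1 + x^4 + x^8 + x^12 + x^16) has coefficients 1,0,0,0,1,0 for degrees 0…5.
(x + x^2 + x^3 + x^4) has coefficients 0,1,1,1,1,0 for degrees 0…5.
Multiplying by (x + x^2 + x^3 + x^4 + x^5) gives running coefficients 0,0,1,2,3,4 for degrees 0…5.
Finally multiplying by (1 + x + x^2 + x^3 + x^4 + x^5), the product of all factors after the first has coefficients 0,0,1,3,6,10 for degrees 0…5.
[x^5] = 1·10 + 1·0 = 10.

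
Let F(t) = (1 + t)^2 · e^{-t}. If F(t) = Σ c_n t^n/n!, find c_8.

41

The EGF product rule gives c_8 = Σ_{k_1+k_2=8} C(8; k_1,k_2) · ∏ g_i(k_i), where (1+t)^2 gives the falling factorial (2)_k; e^{-t} gives (-1)^k.
g_1(k) for k = 0…8: 1, 2, 2, 0, 0, 0, 0, 0, 0.
g_2(k) for k = 0…8: 1, -1, 1, -1, 1, -1, 1, -1, 1.
c_8 = Σ_k C(8,k)·g_1(k)·g_2(8−k) = 1·1·1 + 8·2·(-1) + 28·2·1 = 1 − 16 + 56 = 41.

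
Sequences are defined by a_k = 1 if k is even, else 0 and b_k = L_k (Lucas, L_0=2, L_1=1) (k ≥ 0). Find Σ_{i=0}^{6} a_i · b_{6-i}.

This is [x^6] in the product of the two ordinary generating functions.
Σ = 1·18 + 0·11 + 1·7 + 0·4 + 1·3 + 0·1 + 1·2 = 30.

30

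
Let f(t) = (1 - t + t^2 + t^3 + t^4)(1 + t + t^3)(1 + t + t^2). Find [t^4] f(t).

(1 - t + t^2 + t^3 + t^4) has coefficients 1,-1,1,1,1 for degrees 0…4.
(1 + t + t^3) has coefficients 1,1,0,1,0 for degrees 0…4.
Finally multiplying by (1 + t + t^2), the product of all factors after the first has coefficients 1,2,2,2,1 for degrees 0…4.
[t^4] = 1·1 − 1·2 + 1·2 + 1·2 + 1·1 = 4.

4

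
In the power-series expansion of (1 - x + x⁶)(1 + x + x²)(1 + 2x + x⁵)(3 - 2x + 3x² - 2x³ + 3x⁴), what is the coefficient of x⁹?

12

(1 - x + x⁶) has coefficients 1,-1,0,0,0,0,1 for degrees 0…6.
(1 + x + x²) has coefficients 1,1,1,0,0,0,0,0,0,0 for degrees 0…9.
Multiplying by (1 + 2x + x⁵) gives running coefficients 1,3,3,2,0,1,1,1,0,0 for degrees 0…9.
Finally multiplying by (3 - 2x + 3x² - 2x³ + 3x⁴), the product of all factors after the first has coefficients 3,7,6,7,2,12,6,10,-1,4 for degrees 0…9.
[x⁹] = 1·4 − 1·(-1) + 1·7 = 12.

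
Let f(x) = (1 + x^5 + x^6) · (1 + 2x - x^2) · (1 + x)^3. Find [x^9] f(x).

(1 + x^5 + x^6) has coefficients 1,0,0,0,0,1,1 for degrees 0…6.
(1 + 2x - x^2) has coefficients 1,2,-1,0,0,0,0,0,0,0 for degrees 0…9.
Finally multiplying by (1 + x)^3, the product of all factors after the first has coefficients 1,5,8,4,-1,-1,0,0,0,0 for degrees 0…9.
[x^9] = 1·0 + 1·(-1) + 1·4 = 3.

3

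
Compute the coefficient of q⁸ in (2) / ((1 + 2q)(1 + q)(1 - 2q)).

682

Partial fractions give a closed form: a_n = (2)·(-2)^n + (-2/3)·(-1)^n + (2/3)·2^n.
At n = 8: a_8 = 682.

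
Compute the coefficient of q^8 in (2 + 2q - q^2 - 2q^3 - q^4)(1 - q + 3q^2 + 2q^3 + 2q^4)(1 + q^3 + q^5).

(2 + 2q - q^2 - 2q^3 - q^4) has coefficients 2,2,-1,-2,-1 for degrees 0…4.
(1 - q + 3q^2 + 2q^3 + 2q^4) has coefficients 1,-1,3,2,2,0,0,0,0 for degrees 0…8.
Finally multiplying by (1 + q^3 + q^5), the product of all factors after the first has coefficients 1,-1,3,3,1,4,1,5,2 for degrees 0…8.
[q^8] = 2·2 + 2·5 − 1·1 − 2·4 − 1·1 = 4.

4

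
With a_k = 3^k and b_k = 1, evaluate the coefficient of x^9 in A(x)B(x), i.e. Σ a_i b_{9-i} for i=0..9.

Write out a_i and b_{9-i} for i = 0,…,9 and sum the products.
Σ = 1·1 + 3·1 + 9·1 + 27·1 + 81·1 + 243·1 + 729·1 + 2187·1 + 6561·1 + 19683·1 = 29524.

29524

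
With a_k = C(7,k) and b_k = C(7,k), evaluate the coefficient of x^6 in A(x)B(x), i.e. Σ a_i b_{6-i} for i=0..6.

3003

This is [x^6] in the product of the two ordinary generating functions.
Σ = 1·7 + 7·21 + 21·35 + 35·35 + 35·21 + 21·7 + 7·1 = 3003.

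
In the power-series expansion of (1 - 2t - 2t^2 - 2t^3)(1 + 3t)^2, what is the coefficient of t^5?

-18

(1 - 2t - 2t^2 - 2t^3) has coefficients 1,-2,-2,-2 for degrees 0…3.
(1 + 3t)^2 has coefficients 1,6,9,0,0,0 for degrees 0…5.
[t^5] = 1·0 − 2·0 − 2·0 − 2·9 = -18.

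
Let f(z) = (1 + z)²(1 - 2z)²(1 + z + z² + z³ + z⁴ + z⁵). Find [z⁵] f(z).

(1 + z)² has coefficients 1,2,1 for degrees 0…2.
(1 - 2z)² has coefficients 1,-4,4,0,0,0 for degrees 0…5.
Finally multiplying by (1 + z + z² + z³ + z⁴ + z⁵), the product of all factors after the first has coefficients 1,-3,1,1,1,1 for degrees 0…5.
[z⁵] = 1·1 + 2·1 + 1·1 = 4.

4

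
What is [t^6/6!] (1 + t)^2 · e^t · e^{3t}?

24064

The EGF product rule gives c_6 = Σ_{k_1+k_2+k_3=6} C(6; k_1,k_2,k_3) · ∏ g_i(k_i), where (1+t)^2 gives the falling factorial (2)_k; e^t gives (1)^k; e^{3t} gives (3)^k.
g_1(k) for k = 0…6: 1, 2, 2, 0, 0, 0, 0.
g_2(k) for k = 0…6: 1, 1, 1, 1, 1, 1, 1.
g_3(k) for k = 0…6: 1, 3, 9, 27, 81, 243, 729.
First combine the last two factors: h(k) = Σ_j C(k,j)·g_2(j)·g_3(k−j) for k = 0…6: 1, 4, 16, 64, 256, 1024, 4096.
c_6 = Σ_k C(6,k)·g_1(k)·h(6−k) = 1·1·4096 + 6·2·1024 + 15·2·256 = 4096 + 12288 + 7680 = 24064.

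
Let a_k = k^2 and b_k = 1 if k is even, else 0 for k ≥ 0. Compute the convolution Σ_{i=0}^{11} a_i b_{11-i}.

The convolution is the t^11 coefficient of A(t)B(t).
Σ = 0·0 + 1·1 + 4·0 + 9·1 + 16·0 + 25·1 + 36·0 + 49·1 + 64·0 + 81·1 + 100·0 + 121·1 = 286.

286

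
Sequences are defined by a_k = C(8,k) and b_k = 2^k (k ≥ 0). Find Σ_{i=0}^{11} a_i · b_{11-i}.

This is [x^11] in the product of the two ordinary generating functions.
Σ = 1·2048 + 8·1024 + 28·512 + 56·256 + 70·128 + 56·64 + 28·32 + 8·16 + 1·8 + 0·4 + 0·2 + 0·1 = 52488.

52488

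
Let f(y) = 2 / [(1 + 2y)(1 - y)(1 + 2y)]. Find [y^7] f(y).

-1422

The denominator gives the recurrence a_n = −3a_(n−1) + 4a_(n−3) for n ≥ 3; the numerator fixes a_0 = 2, a_1 = -6, a_2 = 18.
Iterating: 2, -6, 18, -46, 114, -270, 626, -1422, so a_7 = -1422.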